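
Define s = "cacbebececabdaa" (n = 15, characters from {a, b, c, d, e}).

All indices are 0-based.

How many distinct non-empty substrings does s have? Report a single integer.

rank→(start, suffix):
  0 → (14, 'a')
  1 → (13, 'aa')
  2 → (10, 'abdaa')
  3 → (1, 'acbebececabdaa')
  4 → (11, 'bdaa')
  5 → (3, 'bebececabdaa')
  6 → (5, 'bececabdaa')
  7 → (9, 'cabdaa')
  8 → (0, 'cacbebececabdaa')
  9 → (2, 'cbebececabdaa')
  10 → (7, 'cecabdaa')
  11 → (12, 'daa')
  12 → (4, 'ebececabdaa')
  13 → (8, 'ecabdaa')
  14 → (6, 'ececabdaa')

SA = [14, 13, 10, 1, 11, 3, 5, 9, 0, 2, 7, 12, 4, 8, 6]
[i] adj suffixes → lcp
  [1] 14/13 → 1 ('a')
  [2] 13/10 → 1 ('a')
  [3] 10/1 → 1 ('a')
  [4] 1/11 → 0 ('')
  [5] 11/3 → 1 ('b')
  [6] 3/5 → 2 ('be')
  [7] 5/9 → 0 ('')
  [8] 9/0 → 2 ('ca')
  [9] 0/2 → 1 ('c')
  [10] 2/7 → 1 ('c')
  [11] 7/12 → 0 ('')
  [12] 12/4 → 0 ('')
  [13] 4/8 → 1 ('e')
  [14] 8/6 → 2 ('ec')

n(n+1)/2 = 15·16/2 = 120
Σ LCP = 0 + 1 + 1 + 1 + 0 + 1 + 2 + 0 + 2 + 1 + 1 + 0 + 0 + 1 + 2 = 13
distinct = 120 − 13 = 107

107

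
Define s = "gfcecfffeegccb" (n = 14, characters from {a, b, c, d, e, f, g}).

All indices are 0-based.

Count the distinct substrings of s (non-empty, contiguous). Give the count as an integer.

rank | idx | suffix
   0 |  13 | b
   1 |  12 | cb
   2 |  11 | ccb
   3 |   2 | cecfffeegccb
   4 |   4 | cfffeegccb
   5 |   3 | ecfffeegccb
   6 |   8 | eegccb
   7 |   9 | egccb
   8 |   1 | fcecfffeegccb
   9 |   7 | feegccb
  10 |   6 | ffeegccb
  11 |   5 | fffeegccb
  12 |  10 | gccb
  13 |   0 | gfcecfffeegccb

SA = [13, 12, 11, 2, 4, 3, 8, 9, 1, 7, 6, 5, 10, 0]
[i] adj suffixes → lcp
  [1] 13/12 → 0 ('')
  [2] 12/11 → 1 ('c')
  [3] 11/2 → 1 ('c')
  [4] 2/4 → 1 ('c')
  [5] 4/3 → 0 ('')
  [6] 3/8 → 1 ('e')
  [7] 8/9 → 1 ('e')
  [8] 9/1 → 0 ('')
  [9] 1/7 → 1 ('f')
  [10] 7/6 → 1 ('f')
  [11] 6/5 → 2 ('ff')
  [12] 5/10 → 0 ('')
  [13] 10/0 → 1 ('g')

n(n+1)/2 = 14·15/2 = 105
Σ LCP = 0 + 0 + 1 + 1 + 1 + 0 + 1 + 1 + 0 + 1 + 1 + 2 + 0 + 1 = 10
distinct = 105 − 10 = 95

95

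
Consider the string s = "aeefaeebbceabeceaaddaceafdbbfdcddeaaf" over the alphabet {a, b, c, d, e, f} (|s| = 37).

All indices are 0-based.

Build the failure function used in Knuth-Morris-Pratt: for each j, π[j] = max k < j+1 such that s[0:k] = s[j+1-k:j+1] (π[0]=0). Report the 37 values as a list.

π[0] = 0
j=1 s[j]='e': π[1]=0 (border '')
j=2 s[j]='e': π[2]=0 (border '')
j=3 s[j]='f': π[3]=0 (border '')
j=4 s[j]='a': π[4]=1 (border 'a')
j=5 s[j]='e': π[5]=2 (border 'ae')
j=6 s[j]='e': π[6]=3 (border 'aee')
j=7 s[j]='b': k: 3→0; π[7]=0 (border '')
j=8 s[j]='b': π[8]=0 (border '')
j=9 s[j]='c': π[9]=0 (border '')
j=10 s[j]='e': π[10]=0 (border '')
j=11 s[j]='a': π[11]=1 (border 'a')
j=12 s[j]='b': k: 1→0; π[12]=0 (border '')
j=13 s[j]='e': π[13]=0 (border '')
j=14 s[j]='c': π[14]=0 (border '')
j=15 s[j]='e': π[15]=0 (border '')
j=16 s[j]='a': π[16]=1 (border 'a')
j=17 s[j]='a': k: 1→0; π[17]=1 (border 'a')
j=18 s[j]='d': k: 1→0; π[18]=0 (border '')
j=19 s[j]='d': π[19]=0 (border '')
j=20 s[j]='a': π[20]=1 (border 'a')
j=21 s[j]='c': k: 1→0; π[21]=0 (border '')
j=22 s[j]='e': π[22]=0 (border '')
j=23 s[j]='a': π[23]=1 (border 'a')
j=24 s[j]='f': k: 1→0; π[24]=0 (border '')
j=25 s[j]='d': π[25]=0 (border '')
j=26 s[j]='b': π[26]=0 (border '')
j=27 s[j]='b': π[27]=0 (border '')
j=28 s[j]='f': π[28]=0 (border '')
j=29 s[j]='d': π[29]=0 (border '')
j=30 s[j]='c': π[30]=0 (border '')
j=31 s[j]='d': π[31]=0 (border '')
j=32 s[j]='d': π[32]=0 (border '')
j=33 s[j]='e': π[33]=0 (border '')
j=34 s[j]='a': π[34]=1 (border 'a')
j=35 s[j]='a': k: 1→0; π[35]=1 (border 'a')
j=36 s[j]='f': k: 1→0; π[36]=0 (border '')

[0, 0, 0, 0, 1, 2, 3, 0, 0, 0, 0, 1, 0, 0, 0, 0, 1, 1, 0, 0, 1, 0, 0, 1, 0, 0, 0, 0, 0, 0, 0, 0, 0, 0, 1, 1, 0]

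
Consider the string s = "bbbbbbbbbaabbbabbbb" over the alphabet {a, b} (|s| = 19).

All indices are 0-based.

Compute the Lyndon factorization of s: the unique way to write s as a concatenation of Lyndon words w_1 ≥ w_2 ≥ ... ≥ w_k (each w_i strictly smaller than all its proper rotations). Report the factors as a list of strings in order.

["b", "b", "b", "b", "b", "b", "b", "b", "b", "aabbbabbbb"]

emit factor 1: 'b' (i=0, period=1)
emit factor 2: 'b' (i=1, period=1)
emit factor 3: 'b' (i=2, period=1)
emit factor 4: 'b' (i=3, period=1)
emit factor 5: 'b' (i=4, period=1)
emit factor 6: 'b' (i=5, period=1)
emit factor 7: 'b' (i=6, period=1)
emit factor 8: 'b' (i=7, period=1)
emit factor 9: 'b' (i=8, period=1)
emit factor 10: 'aabbbabbbb' (i=9, period=10)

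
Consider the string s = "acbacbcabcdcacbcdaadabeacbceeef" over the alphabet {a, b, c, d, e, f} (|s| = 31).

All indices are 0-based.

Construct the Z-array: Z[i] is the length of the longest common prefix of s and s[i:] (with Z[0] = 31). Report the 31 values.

Z[0]=31
i=1: i≥r, start 0; Z[1]=0
i=2: i≥r, start 0; Z[2]=0
i=3: i≥r, start 0; Z[3]=3 extend→box=[3,6)
i=4: min(r-i=2, Z[1]=0)=0; Z[4]=0
i=5: min(r-i=1, Z[2]=0)=0; Z[5]=0
i=6: i≥r, start 0; Z[6]=0
i=7: i≥r, start 0; Z[7]=1 extend→box=[7,8)
i=8: i≥r, start 0; Z[8]=0
i=9: i≥r, start 0; Z[9]=0
i=10: i≥r, start 0; Z[10]=0
i=11: i≥r, start 0; Z[11]=0
i=12: i≥r, start 0; Z[12]=3 extend→box=[12,15)
i=13: min(r-i=2, Z[1]=0)=0; Z[13]=0
i=14: min(r-i=1, Z[2]=0)=0; Z[14]=0
i=15: i≥r, start 0; Z[15]=0
i=16: i≥r, start 0; Z[16]=0
i=17: i≥r, start 0; Z[17]=1 extend→box=[17,18)
i=18: i≥r, start 0; Z[18]=1 extend→box=[18,19)
i=19: i≥r, start 0; Z[19]=0
i=20: i≥r, start 0; Z[20]=1 extend→box=[20,21)
i=21: i≥r, start 0; Z[21]=0
i=22: i≥r, start 0; Z[22]=0
i=23: i≥r, start 0; Z[23]=3 extend→box=[23,26)
i=24: min(r-i=2, Z[1]=0)=0; Z[24]=0
i=25: min(r-i=1, Z[2]=0)=0; Z[25]=0
i=26: i≥r, start 0; Z[26]=0
i=27: i≥r, start 0; Z[27]=0
i=28: i≥r, start 0; Z[28]=0
i=29: i≥r, start 0; Z[29]=0
i=30: i≥r, start 0; Z[30]=0

[31, 0, 0, 3, 0, 0, 0, 1, 0, 0, 0, 0, 3, 0, 0, 0, 0, 1, 1, 0, 1, 0, 0, 3, 0, 0, 0, 0, 0, 0, 0]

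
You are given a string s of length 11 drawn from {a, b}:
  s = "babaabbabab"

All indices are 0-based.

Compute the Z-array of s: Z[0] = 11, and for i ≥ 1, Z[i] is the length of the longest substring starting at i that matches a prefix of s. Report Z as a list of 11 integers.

[11, 0, 2, 0, 0, 1, 4, 0, 3, 0, 1]

Z[0]=11
i=1: fresh scan; Z[1]=0
i=2: fresh scan; Z[2]=2 extend→box=[2,4)
i=3: min(r-i=1, Z[1]=0)=0; Z[3]=0
i=4: fresh scan; Z[4]=0
i=5: fresh scan; Z[5]=1 extend→box=[5,6)
i=6: fresh scan; Z[6]=4 extend→box=[6,10)
i=7: min(r-i=3, Z[1]=0)=0; Z[7]=0
i=8: min(r-i=2, Z[2]=2)=2; Z[8]=3 extend→box=[8,11)
i=9: min(r-i=2, Z[1]=0)=0; Z[9]=0
i=10: min(r-i=1, Z[2]=2)=1; Z[10]=1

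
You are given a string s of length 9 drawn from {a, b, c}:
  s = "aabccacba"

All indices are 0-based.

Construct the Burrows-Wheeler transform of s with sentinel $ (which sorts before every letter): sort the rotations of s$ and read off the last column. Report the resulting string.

ab$accacab

rank  rotation    last
    0  $aabccacba  a
    1  a$aabccacb  b
    2  aabccacba$  $
    3  abccacba$a  a
    4  acba$aabcc  c
    5  ba$aabccac  c
    6  bccacba$aa  a
    7  cacba$aabc  c
    8  cba$aabcca  a
    9  ccacba$aab  b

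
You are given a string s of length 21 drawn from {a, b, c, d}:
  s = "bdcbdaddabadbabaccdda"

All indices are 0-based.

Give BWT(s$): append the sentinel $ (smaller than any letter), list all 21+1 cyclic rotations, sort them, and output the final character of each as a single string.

rank  rotation                last
    0  $bdcbdaddabadbabaccdda  a
    1  a$bdcbdaddabadbabaccdd  d
    2  abaccdda$bdcbdaddabadb  b
    3  abadbabaccdda$bdcbdadd  d
    4  accdda$bdcbdaddabadbab  b
    5  adbabaccdda$bdcbdaddab  b
    6  addabadbabaccdda$bdcbd  d
    7  babaccdda$bdcbdaddabad  d
    8  baccdda$bdcbdaddabadba  a
    9  badbabaccdda$bdcbdadda  a
   10  bdaddabadbabaccdda$bdc  c
   11  bdcbdaddabadbabaccdda$  $
   12  cbdaddabadbabaccdda$bd  d
   13  ccdda$bdcbdaddabadbaba  a
   14  cdda$bdcbdaddabadbabac  c
   15  da$bdcbdaddabadbabaccd  d
   16  dabadbabaccdda$bdcbdad  d
   17  daddabadbabaccdda$bdcb  b
   18  dbabaccdda$bdcbdaddaba  a
   19  dcbdaddabadbabaccdda$b  b
   20  dda$bdcbdaddabadbabacc  c
   21  ddabadbabaccdda$bdcbda  a

adbdbbddaac$dacddbabca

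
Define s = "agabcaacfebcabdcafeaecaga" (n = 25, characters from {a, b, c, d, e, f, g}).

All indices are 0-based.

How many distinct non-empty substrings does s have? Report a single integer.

rank→(start, suffix):
  0 → (24, 'a')
  1 → (5, 'aacfebcabdcafeaecaga')
  2 → (2, 'abcaacfebcabdcafeaecaga')
  3 → (12, 'abdcafeaecaga')
  4 → (6, 'acfebcabdcafeaecaga')
  5 → (19, 'aecaga')
  6 → (16, 'afeaecaga')
  7 → (22, 'aga')
  8 → (0, 'agabcaacfebcabdcafeaecaga')
  9 → (3, 'bcaacfebcabdcafeaecaga')
  10 → (10, 'bcabdcafeaecaga')
  11 → (13, 'bdcafeaecaga')
  12 → (4, 'caacfebcabdcafeaecaga')
  13 → (11, 'cabdcafeaecaga')
  14 → (15, 'cafeaecaga')
  15 → (21, 'caga')
  16 → (7, 'cfebcabdcafeaecaga')
  17 → (14, 'dcafeaecaga')
  18 → (18, 'eaecaga')
  19 → (9, 'ebcabdcafeaecaga')
  20 → (20, 'ecaga')
  21 → (17, 'feaecaga')
  22 → (8, 'febcabdcafeaecaga')
  23 → (23, 'ga')
  24 → (1, 'gabcaacfebcabdcafeaecaga')

SA = [24, 5, 2, 12, 6, 19, 16, 22, 0, 3, 10, 13, 4, 11, 15, 21, 7, 14, 18, 9, 20, 17, 8, 23, 1]
rank  pair      lcp
   1  s[24:],s[5:]  1  'a'
   2  s[5:],s[2:]  1  'a'
   3  s[2:],s[12:]  2  'ab'
   4  s[12:],s[6:]  1  'a'
   5  s[6:],s[19:]  1  'a'
   6  s[19:],s[16:]  1  'a'
   7  s[16:],s[22:]  1  'a'
   8  s[22:],s[0:]  3  'aga'
   9  s[0:],s[3:]  0  ''
  10  s[3:],s[10:]  3  'bca'
  11  s[10:],s[13:]  1  'b'
  12  s[13:],s[4:]  0  ''
  13  s[4:],s[11:]  2  'ca'
  14  s[11:],s[15:]  2  'ca'
  15  s[15:],s[21:]  2  'ca'
  16  s[21:],s[7:]  1  'c'
  17  s[7:],s[14:]  0  ''
  18  s[14:],s[18:]  0  ''
  19  s[18:],s[9:]  1  'e'
  20  s[9:],s[20:]  1  'e'
  21  s[20:],s[17:]  0  ''
  22  s[17:],s[8:]  2  'fe'
  23  s[8:],s[23:]  0  ''
  24  s[23:],s[1:]  2  'ga'

n(n+1)/2 = 25·26/2 = 325
Σ LCP = 0 + 1 + 1 + 2 + 1 + 1 + 1 + 1 + 3 + 0 + 3 + 1 + 0 + 2 + 2 + 2 + 1 + 0 + 0 + 1 + 1 + 0 + 2 + 0 + 2 = 28
distinct = 325 − 28 = 297

297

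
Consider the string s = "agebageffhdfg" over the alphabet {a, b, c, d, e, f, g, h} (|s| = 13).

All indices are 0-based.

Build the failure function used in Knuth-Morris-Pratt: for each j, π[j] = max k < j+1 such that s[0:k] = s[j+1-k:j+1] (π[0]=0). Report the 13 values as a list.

π[0] = 0
j=1 s[j]='g': π[1]=0 (border '')
j=2 s[j]='e': π[2]=0 (border '')
j=3 s[j]='b': π[3]=0 (border '')
j=4 s[j]='a': π[4]=1 (border 'a')
j=5 s[j]='g': π[5]=2 (border 'ag')
j=6 s[j]='e': π[6]=3 (border 'age')
j=7 s[j]='f': k: 3→0; π[7]=0 (border '')
j=8 s[j]='f': π[8]=0 (border '')
j=9 s[j]='h': π[9]=0 (border '')
j=10 s[j]='d': π[10]=0 (border '')
j=11 s[j]='f': π[11]=0 (border '')
j=12 s[j]='g': π[12]=0 (border '')

[0, 0, 0, 0, 1, 2, 3, 0, 0, 0, 0, 0, 0]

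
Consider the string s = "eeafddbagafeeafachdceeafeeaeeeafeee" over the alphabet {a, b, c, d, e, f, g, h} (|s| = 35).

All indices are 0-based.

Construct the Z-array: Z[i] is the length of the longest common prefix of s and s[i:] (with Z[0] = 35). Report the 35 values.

Z[0]=35
i=1: i≥r, start 0; Z[1]=1 grow→box=[1,2)
i=2: i≥r, start 0; Z[2]=0
i=3: i≥r, start 0; Z[3]=0
i=4: i≥r, start 0; Z[4]=0
i=5: i≥r, start 0; Z[5]=0
i=6: i≥r, start 0; Z[6]=0
i=7: i≥r, start 0; Z[7]=0
i=8: i≥r, start 0; Z[8]=0
i=9: i≥r, start 0; Z[9]=0
i=10: i≥r, start 0; Z[10]=0
i=11: i≥r, start 0; Z[11]=4 grow→box=[11,15)
i=12: min(r-i=3, Z[1]=1)=1; Z[12]=1
i=13: min(r-i=2, Z[2]=0)=0; Z[13]=0
i=14: min(r-i=1, Z[3]=0)=0; Z[14]=0
i=15: i≥r, start 0; Z[15]=0
i=16: i≥r, start 0; Z[16]=0
i=17: i≥r, start 0; Z[17]=0
i=18: i≥r, start 0; Z[18]=0
i=19: i≥r, start 0; Z[19]=0
i=20: i≥r, start 0; Z[20]=4 grow→box=[20,24)
i=21: min(r-i=3, Z[1]=1)=1; Z[21]=1
i=22: min(r-i=2, Z[2]=0)=0; Z[22]=0
i=23: min(r-i=1, Z[3]=0)=0; Z[23]=0
i=24: i≥r, start 0; Z[24]=3 grow→box=[24,27)
i=25: min(r-i=2, Z[1]=1)=1; Z[25]=1
i=26: min(r-i=1, Z[2]=0)=0; Z[26]=0
i=27: i≥r, start 0; Z[27]=2 grow→box=[27,29)
i=28: min(r-i=1, Z[1]=1)=1; Z[28]=4 grow→box=[28,32)
i=29: min(r-i=3, Z[1]=1)=1; Z[29]=1
i=30: min(r-i=2, Z[2]=0)=0; Z[30]=0
i=31: min(r-i=1, Z[3]=0)=0; Z[31]=0
i=32: i≥r, start 0; Z[32]=2 grow→box=[32,34)
i=33: min(r-i=1, Z[1]=1)=1; Z[33]=2 grow→box=[33,35)
i=34: min(r-i=1, Z[1]=1)=1; Z[34]=1

[35, 1, 0, 0, 0, 0, 0, 0, 0, 0, 0, 4, 1, 0, 0, 0, 0, 0, 0, 0, 4, 1, 0, 0, 3, 1, 0, 2, 4, 1, 0, 0, 2, 2, 1]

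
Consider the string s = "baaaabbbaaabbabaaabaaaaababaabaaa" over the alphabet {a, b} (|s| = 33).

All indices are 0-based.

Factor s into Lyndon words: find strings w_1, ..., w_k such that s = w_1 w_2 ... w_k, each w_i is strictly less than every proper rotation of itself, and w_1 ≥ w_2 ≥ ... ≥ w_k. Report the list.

["b", "aaaabbbaaabbabaaab", "aaaaababaab", "a", "a", "a"]

emit factor 1: 'b' (i=0, period=1)
emit factor 2: 'aaaabbbaaabbabaaab' (i=1, period=18)
emit factor 3: 'aaaaababaab' (i=19, period=11)
emit factor 4: 'a' (i=30, period=1)
emit factor 5: 'a' (i=31, period=1)
emit factor 6: 'a' (i=32, period=1)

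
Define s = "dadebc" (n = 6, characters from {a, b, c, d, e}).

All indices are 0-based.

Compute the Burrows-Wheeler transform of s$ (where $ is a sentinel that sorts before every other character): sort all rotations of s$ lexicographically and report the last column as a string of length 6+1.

rank  rotation last
    0  $dadebc  c
    1  adebc$d  d
    2  bc$dade  e
    3  c$dadeb  b
    4  dadebc$  $
    5  debc$da  a
    6  ebc$dad  d

cdeb$ad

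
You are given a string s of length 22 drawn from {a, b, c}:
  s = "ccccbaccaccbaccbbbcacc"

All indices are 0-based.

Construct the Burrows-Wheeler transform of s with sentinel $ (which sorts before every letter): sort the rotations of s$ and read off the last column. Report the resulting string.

rank  rotation                 last
    0  $ccccbaccaccbaccbbbcacc  c
    1  acc$ccccbaccaccbaccbbbc  c
    2  accaccbaccbbbcacc$ccccb  b
    3  accbaccbbbcacc$ccccbacc  c
    4  accbbbcacc$ccccbaccaccb  b
    5  baccaccbaccbbbcacc$cccc  c
    6  baccbbbcacc$ccccbaccacc  c
    7  bbbcacc$ccccbaccaccbacc  c
    8  bbcacc$ccccbaccaccbaccb  b
    9  bcacc$ccccbaccaccbaccbb  b
   10  c$ccccbaccaccbaccbbbcac  c
   11  cacc$ccccbaccaccbaccbbb  b
   12  caccbaccbbbcacc$ccccbac  c
   13  cbaccaccbaccbbbcacc$ccc  c
   14  cbaccbbbcacc$ccccbaccac  c
   15  cbbbcacc$ccccbaccaccbac  c
   16  cc$ccccbaccaccbaccbbbca  a
   17  ccaccbaccbbbcacc$ccccba  a
   18  ccbaccaccbaccbbbcacc$cc  c
   19  ccbaccbbbcacc$ccccbacca  a
   20  ccbbbcacc$ccccbaccaccba  a
   21  cccbaccaccbaccbbbcacc$c  c
   22  ccccbaccaccbaccbbbcacc$  $

ccbcbcccbbcbccccaacaac$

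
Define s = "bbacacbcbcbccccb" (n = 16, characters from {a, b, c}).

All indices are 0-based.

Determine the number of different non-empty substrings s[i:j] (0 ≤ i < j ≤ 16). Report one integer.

108

sorted suffixes:
  #0 SA[0]=2  'acacbcbcbccccb'
  #1 SA[1]=4  'acbcbcbccccb'
  #2 SA[2]=15  'b'
  #3 SA[3]=1  'bacacbcbcbccccb'
  #4 SA[4]=0  'bbacacbcbcbccccb'
  #5 SA[5]=6  'bcbcbccccb'
  #6 SA[6]=8  'bcbccccb'
  #7 SA[7]=10  'bccccb'
  #8 SA[8]=3  'cacbcbcbccccb'
  #9 SA[9]=14  'cb'
  #10 SA[10]=5  'cbcbcbccccb'
  #11 SA[11]=7  'cbcbccccb'
  #12 SA[12]=9  'cbccccb'
  #13 SA[13]=13  'ccb'
  #14 SA[14]=12  'cccb'
  #15 SA[15]=11  'ccccb'

SA = [2, 4, 15, 1, 0, 6, 8, 10, 3, 14, 5, 7, 9, 13, 12, 11]
i: (SA[i-1],SA[i]) lcp shared
  1: (2,4) 2 'ac'
  2: (4,15) 0 ''
  3: (15,1) 1 'b'
  4: (1,0) 1 'b'
  5: (0,6) 1 'b'
  6: (6,8) 4 'bcbc'
  7: (8,10) 2 'bc'
  8: (10,3) 0 ''
  9: (3,14) 1 'c'
  10: (14,5) 2 'cb'
  11: (5,7) 5 'cbcbc'
  12: (7,9) 3 'cbc'
  13: (9,13) 1 'c'
  14: (13,12) 2 'cc'
  15: (12,11) 3 'ccc'

n(n+1)/2 = 16·17/2 = 136
Σ LCP = 0 + 2 + 0 + 1 + 1 + 1 + 4 + 2 + 0 + 1 + 2 + 5 + 3 + 1 + 2 + 3 = 28
distinct = 136 − 28 = 108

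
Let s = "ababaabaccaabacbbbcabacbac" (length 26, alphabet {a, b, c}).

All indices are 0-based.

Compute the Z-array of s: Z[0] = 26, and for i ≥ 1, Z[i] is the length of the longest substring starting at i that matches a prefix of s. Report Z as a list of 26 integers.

[26, 0, 3, 0, 1, 3, 0, 1, 0, 0, 1, 3, 0, 1, 0, 0, 0, 0, 0, 3, 0, 1, 0, 0, 1, 0]

Z[0]=26
i=1: fresh scan; Z[1]=0
i=2: fresh scan; Z[2]=3 extend→box=[2,5)
i=3: min(r-i=2, Z[1]=0)=0; Z[3]=0
i=4: min(r-i=1, Z[2]=3)=1; Z[4]=1
i=5: fresh scan; Z[5]=3 extend→box=[5,8)
i=6: min(r-i=2, Z[1]=0)=0; Z[6]=0
i=7: min(r-i=1, Z[2]=3)=1; Z[7]=1
i=8: fresh scan; Z[8]=0
i=9: fresh scan; Z[9]=0
i=10: fresh scan; Z[10]=1 extend→box=[10,11)
i=11: fresh scan; Z[11]=3 extend→box=[11,14)
i=12: min(r-i=2, Z[1]=0)=0; Z[12]=0
i=13: min(r-i=1, Z[2]=3)=1; Z[13]=1
i=14: fresh scan; Z[14]=0
i=15: fresh scan; Z[15]=0
i=16: fresh scan; Z[16]=0
i=17: fresh scan; Z[17]=0
i=18: fresh scan; Z[18]=0
i=19: fresh scan; Z[19]=3 extend→box=[19,22)
i=20: min(r-i=2, Z[1]=0)=0; Z[20]=0
i=21: min(r-i=1, Z[2]=3)=1; Z[21]=1
i=22: fresh scan; Z[22]=0
i=23: fresh scan; Z[23]=0
i=24: fresh scan; Z[24]=1 extend→box=[24,25)
i=25: fresh scan; Z[25]=0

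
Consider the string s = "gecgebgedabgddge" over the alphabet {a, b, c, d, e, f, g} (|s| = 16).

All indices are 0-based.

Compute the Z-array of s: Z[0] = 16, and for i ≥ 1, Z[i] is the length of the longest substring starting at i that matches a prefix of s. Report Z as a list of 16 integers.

Z[0]=16
i=1: fresh scan; Z[1]=0
i=2: fresh scan; Z[2]=0
i=3: fresh scan; Z[3]=2 grow→box=[3,5)
i=4: min(r-i=1, Z[1]=0)=0; Z[4]=0
i=5: fresh scan; Z[5]=0
i=6: fresh scan; Z[6]=2 grow→box=[6,8)
i=7: min(r-i=1, Z[1]=0)=0; Z[7]=0
i=8: fresh scan; Z[8]=0
i=9: fresh scan; Z[9]=0
i=10: fresh scan; Z[10]=0
i=11: fresh scan; Z[11]=1 grow→box=[11,12)
i=12: fresh scan; Z[12]=0
i=13: fresh scan; Z[13]=0
i=14: fresh scan; Z[14]=2 grow→box=[14,16)
i=15: min(r-i=1, Z[1]=0)=0; Z[15]=0

[16, 0, 0, 2, 0, 0, 2, 0, 0, 0, 0, 1, 0, 0, 2, 0]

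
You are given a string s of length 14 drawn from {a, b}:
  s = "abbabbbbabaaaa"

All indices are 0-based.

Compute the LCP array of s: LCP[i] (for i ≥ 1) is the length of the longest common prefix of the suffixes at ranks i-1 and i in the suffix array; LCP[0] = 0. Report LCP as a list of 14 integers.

rank | idx | suffix
   0 |  13 | a
   1 |  12 | aa
   2 |  11 | aaa
   3 |  10 | aaaa
   4 |   8 | abaaaa
   5 |   0 | abbabbbbabaaaa
   6 |   3 | abbbbabaaaa
   7 |   9 | baaaa
   8 |   7 | babaaaa
   9 |   2 | babbbbabaaaa
  10 |   6 | bbabaaaa
  11 |   1 | bbabbbbabaaaa
  12 |   5 | bbbabaaaa
  13 |   4 | bbbbabaaaa

SA = [13, 12, 11, 10, 8, 0, 3, 9, 7, 2, 6, 1, 5, 4]
[i] adj suffixes → lcp
  [1] 13/12 → 1 ('a')
  [2] 12/11 → 2 ('aa')
  [3] 11/10 → 3 ('aaa')
  [4] 10/8 → 1 ('a')
  [5] 8/0 → 2 ('ab')
  [6] 0/3 → 3 ('abb')
  [7] 3/9 → 0 ('')
  [8] 9/7 → 2 ('ba')
  [9] 7/2 → 3 ('bab')
  [10] 2/6 → 1 ('b')
  [11] 6/1 → 4 ('bbab')
  [12] 1/5 → 2 ('bb')
  [13] 5/4 → 3 ('bbb')

[0, 1, 2, 3, 1, 2, 3, 0, 2, 3, 1, 4, 2, 3]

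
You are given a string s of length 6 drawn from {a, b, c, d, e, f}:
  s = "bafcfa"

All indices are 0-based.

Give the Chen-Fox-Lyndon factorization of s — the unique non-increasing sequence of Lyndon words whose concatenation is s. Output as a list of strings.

["b", "afcf", "a"]

emit factor 1: 'b' (i=0, period=1)
emit factor 2: 'afcf' (i=1, period=4)
emit factor 3: 'a' (i=5, period=1)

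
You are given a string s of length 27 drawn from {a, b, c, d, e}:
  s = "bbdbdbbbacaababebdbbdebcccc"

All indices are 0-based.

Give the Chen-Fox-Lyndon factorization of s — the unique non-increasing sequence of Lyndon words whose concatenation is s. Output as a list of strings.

emit factor 1: 'bbdbd' (i=0, period=5)
emit factor 2: 'b' (i=5, period=1)
emit factor 3: 'b' (i=6, period=1)
emit factor 4: 'b' (i=7, period=1)
emit factor 5: 'ac' (i=8, period=2)
emit factor 6: 'aababebdbbdebcccc' (i=10, period=17)

["bbdbd", "b", "b", "b", "ac", "aababebdbbdebcccc"]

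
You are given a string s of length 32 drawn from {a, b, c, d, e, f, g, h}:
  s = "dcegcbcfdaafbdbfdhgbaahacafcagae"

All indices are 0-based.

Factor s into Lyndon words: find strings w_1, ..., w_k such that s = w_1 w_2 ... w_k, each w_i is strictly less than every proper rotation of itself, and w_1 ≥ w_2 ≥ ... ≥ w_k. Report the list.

["d", "ceg", "c", "bcfd", "aafbdbfdhgbaahacafcagae"]

emit factor 1: 'd' (i=0, period=1)
emit factor 2: 'ceg' (i=1, period=3)
emit factor 3: 'c' (i=4, period=1)
emit factor 4: 'bcfd' (i=5, period=4)
emit factor 5: 'aafbdbfdhgbaahacafcagae' (i=9, period=23)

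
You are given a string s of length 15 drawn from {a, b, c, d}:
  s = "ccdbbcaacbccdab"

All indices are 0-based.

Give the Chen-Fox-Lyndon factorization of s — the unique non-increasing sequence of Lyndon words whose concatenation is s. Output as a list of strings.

emit factor 1: 'ccd' (i=0, period=3)
emit factor 2: 'bbc' (i=3, period=3)
emit factor 3: 'aacbccdab' (i=6, period=9)

["ccd", "bbc", "aacbccdab"]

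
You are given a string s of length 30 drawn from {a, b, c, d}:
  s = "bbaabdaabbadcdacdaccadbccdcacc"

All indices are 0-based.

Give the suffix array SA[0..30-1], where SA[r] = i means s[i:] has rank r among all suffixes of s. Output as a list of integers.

rank | idx | suffix
   0 |   6 | aabbadcdacdaccadbccdcacc
   1 |   2 | aabdaabbadcdacdaccadbccdcacc
   2 |   7 | abbadcdacdaccadbccdcacc
   3 |   3 | abdaabbadcdacdaccadbccdcacc
   4 |  27 | acc
   5 |  17 | accadbccdcacc
   6 |  14 | acdaccadbccdcacc
   7 |  20 | adbccdcacc
   8 |  10 | adcdacdaccadbccdcacc
   9 |   1 | baabdaabbadcdacdaccadbccdcacc
  10 |   9 | badcdacdaccadbccdcacc
  11 |   0 | bbaabdaabbadcdacdaccadbccdcacc
  12 |   8 | bbadcdacdaccadbccdcacc
  13 |  22 | bccdcacc
  14 |   4 | bdaabbadcdacdaccadbccdcacc
  15 |  29 | c
  16 |  26 | cacc
  17 |  19 | cadbccdcacc
  18 |  28 | cc
  19 |  18 | ccadbccdcacc
  20 |  23 | ccdcacc
  21 |  15 | cdaccadbccdcacc
  22 |  12 | cdacdaccadbccdcacc
  23 |  24 | cdcacc
  24 |   5 | daabbadcdacdaccadbccdcacc
  25 |  16 | daccadbccdcacc
  26 |  13 | dacdaccadbccdcacc
  27 |  21 | dbccdcacc
  28 |  25 | dcacc
  29 |  11 | dcdacdaccadbccdcacc

[6, 2, 7, 3, 27, 17, 14, 20, 10, 1, 9, 0, 8, 22, 4, 29, 26, 19, 28, 18, 23, 15, 12, 24, 5, 16, 13, 21, 25, 11]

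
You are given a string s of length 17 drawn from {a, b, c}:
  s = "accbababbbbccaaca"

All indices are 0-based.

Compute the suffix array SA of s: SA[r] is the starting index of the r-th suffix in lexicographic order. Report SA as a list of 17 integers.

sorted suffixes:
  #0 SA[0]=16  'a'
  #1 SA[1]=13  'aaca'
  #2 SA[2]=4  'ababbbbccaaca'
  #3 SA[3]=6  'abbbbccaaca'
  #4 SA[4]=14  'aca'
  #5 SA[5]=0  'accbababbbbccaaca'
  #6 SA[6]=3  'bababbbbccaaca'
  #7 SA[7]=5  'babbbbccaaca'
  #8 SA[8]=7  'bbbbccaaca'
  #9 SA[9]=8  'bbbccaaca'
  #10 SA[10]=9  'bbccaaca'
  #11 SA[11]=10  'bccaaca'
  #12 SA[12]=15  'ca'
  #13 SA[13]=12  'caaca'
  #14 SA[14]=2  'cbababbbbccaaca'
  #15 SA[15]=11  'ccaaca'
  #16 SA[16]=1  'ccbababbbbccaaca'

[16, 13, 4, 6, 14, 0, 3, 5, 7, 8, 9, 10, 15, 12, 2, 11, 1]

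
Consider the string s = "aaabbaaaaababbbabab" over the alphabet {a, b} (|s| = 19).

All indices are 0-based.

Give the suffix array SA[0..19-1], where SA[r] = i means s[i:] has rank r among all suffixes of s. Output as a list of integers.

[5, 6, 7, 0, 8, 1, 17, 15, 9, 2, 11, 18, 4, 16, 14, 10, 3, 13, 12]

sorted suffixes:
  #0 SA[0]=5  'aaaaababbbabab'
  #1 SA[1]=6  'aaaababbbabab'
  #2 SA[2]=7  'aaababbbabab'
  #3 SA[3]=0  'aaabbaaaaababbbabab'
  #4 SA[4]=8  'aababbbabab'
  #5 SA[5]=1  'aabbaaaaababbbabab'
  #6 SA[6]=17  'ab'
  #7 SA[7]=15  'abab'
  #8 SA[8]=9  'ababbbabab'
  #9 SA[9]=2  'abbaaaaababbbabab'
  #10 SA[10]=11  'abbbabab'
  #11 SA[11]=18  'b'
  #12 SA[12]=4  'baaaaababbbabab'
  #13 SA[13]=16  'bab'
  #14 SA[14]=14  'babab'
  #15 SA[15]=10  'babbbabab'
  #16 SA[16]=3  'bbaaaaababbbabab'
  #17 SA[17]=13  'bbabab'
  #18 SA[18]=12  'bbbabab'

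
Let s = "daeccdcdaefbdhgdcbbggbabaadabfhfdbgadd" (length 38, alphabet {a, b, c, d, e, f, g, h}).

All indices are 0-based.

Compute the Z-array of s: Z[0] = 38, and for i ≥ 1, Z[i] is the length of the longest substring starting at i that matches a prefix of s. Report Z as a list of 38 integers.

Z[0]=38
i=1: outside box; Z[1]=0
i=2: outside box; Z[2]=0
i=3: outside box; Z[3]=0
i=4: outside box; Z[4]=0
i=5: outside box; Z[5]=1 extend→box=[5,6)
i=6: outside box; Z[6]=0
i=7: outside box; Z[7]=3 extend→box=[7,10)
i=8: min(r-i=2, Z[1]=0)=0; Z[8]=0
i=9: min(r-i=1, Z[2]=0)=0; Z[9]=0
i=10: outside box; Z[10]=0
i=11: outside box; Z[11]=0
i=12: outside box; Z[12]=1 extend→box=[12,13)
i=13: outside box; Z[13]=0
i=14: outside box; Z[14]=0
i=15: outside box; Z[15]=1 extend→box=[15,16)
i=16: outside box; Z[16]=0
i=17: outside box; Z[17]=0
i=18: outside box; Z[18]=0
i=19: outside box; Z[19]=0
i=20: outside box; Z[20]=0
i=21: outside box; Z[21]=0
i=22: outside box; Z[22]=0
i=23: outside box; Z[23]=0
i=24: outside box; Z[24]=0
i=25: outside box; Z[25]=0
i=26: outside box; Z[26]=2 extend→box=[26,28)
i=27: min(r-i=1, Z[1]=0)=0; Z[27]=0
i=28: outside box; Z[28]=0
i=29: outside box; Z[29]=0
i=30: outside box; Z[30]=0
i=31: outside box; Z[31]=0
i=32: outside box; Z[32]=1 extend→box=[32,33)
i=33: outside box; Z[33]=0
i=34: outside box; Z[34]=0
i=35: outside box; Z[35]=0
i=36: outside box; Z[36]=1 extend→box=[36,37)
i=37: outside box; Z[37]=1 extend→box=[37,38)

[38, 0, 0, 0, 0, 1, 0, 3, 0, 0, 0, 0, 1, 0, 0, 1, 0, 0, 0, 0, 0, 0, 0, 0, 0, 0, 2, 0, 0, 0, 0, 0, 1, 0, 0, 0, 1, 1]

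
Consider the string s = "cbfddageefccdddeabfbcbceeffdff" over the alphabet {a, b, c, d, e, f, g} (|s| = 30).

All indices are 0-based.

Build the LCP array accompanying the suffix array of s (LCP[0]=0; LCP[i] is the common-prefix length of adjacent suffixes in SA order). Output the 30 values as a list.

sorted suffixes:
  #0 SA[0]=16  'abfbcbceeffdff'
  #1 SA[1]=5  'ageefccdddeabfbcbceeffdff'
  #2 SA[2]=19  'bcbceeffdff'
  #3 SA[3]=21  'bceeffdff'
  #4 SA[4]=17  'bfbcbceeffdff'
  #5 SA[5]=1  'bfddageefccdddeabfbcbceeffdff'
  #6 SA[6]=20  'cbceeffdff'
  #7 SA[7]=0  'cbfddageefccdddeabfbcbceeffdff'
  #8 SA[8]=10  'ccdddeabfbcbceeffdff'
  #9 SA[9]=11  'cdddeabfbcbceeffdff'
  #10 SA[10]=22  'ceeffdff'
  #11 SA[11]=4  'dageefccdddeabfbcbceeffdff'
  #12 SA[12]=3  'ddageefccdddeabfbcbceeffdff'
  #13 SA[13]=12  'dddeabfbcbceeffdff'
  #14 SA[14]=13  'ddeabfbcbceeffdff'
  #15 SA[15]=14  'deabfbcbceeffdff'
  #16 SA[16]=27  'dff'
  #17 SA[17]=15  'eabfbcbceeffdff'
  #18 SA[18]=7  'eefccdddeabfbcbceeffdff'
  #19 SA[19]=23  'eeffdff'
  #20 SA[20]=8  'efccdddeabfbcbceeffdff'
  #21 SA[21]=24  'effdff'
  #22 SA[22]=29  'f'
  #23 SA[23]=18  'fbcbceeffdff'
  #24 SA[24]=9  'fccdddeabfbcbceeffdff'
  #25 SA[25]=2  'fddageefccdddeabfbcbceeffdff'
  #26 SA[26]=26  'fdff'
  #27 SA[27]=28  'ff'
  #28 SA[28]=25  'ffdff'
  #29 SA[29]=6  'geefccdddeabfbcbceeffdff'

SA = [16, 5, 19, 21, 17, 1, 20, 0, 10, 11, 22, 4, 3, 12, 13, 14, 27, 15, 7, 23, 8, 24, 29, 18, 9, 2, 26, 28, 25, 6]
i: (SA[i-1],SA[i]) lcp shared
  1: (16,5) 1 'a'
  2: (5,19) 0 ''
  3: (19,21) 2 'bc'
  4: (21,17) 1 'b'
  5: (17,1) 2 'bf'
  6: (1,20) 0 ''
  7: (20,0) 2 'cb'
  8: (0,10) 1 'c'
  9: (10,11) 1 'c'
  10: (11,22) 1 'c'
  11: (22,4) 0 ''
  12: (4,3) 1 'd'
  13: (3,12) 2 'dd'
  14: (12,13) 2 'dd'
  15: (13,14) 1 'd'
  16: (14,27) 1 'd'
  17: (27,15) 0 ''
  18: (15,7) 1 'e'
  19: (7,23) 3 'eef'
  20: (23,8) 1 'e'
  21: (8,24) 2 'ef'
  22: (24,29) 0 ''
  23: (29,18) 1 'f'
  24: (18,9) 1 'f'
  25: (9,2) 1 'f'
  26: (2,26) 2 'fd'
  27: (26,28) 1 'f'
  28: (28,25) 2 'ff'
  29: (25,6) 0 ''

[0, 1, 0, 2, 1, 2, 0, 2, 1, 1, 1, 0, 1, 2, 2, 1, 1, 0, 1, 3, 1, 2, 0, 1, 1, 1, 2, 1, 2, 0]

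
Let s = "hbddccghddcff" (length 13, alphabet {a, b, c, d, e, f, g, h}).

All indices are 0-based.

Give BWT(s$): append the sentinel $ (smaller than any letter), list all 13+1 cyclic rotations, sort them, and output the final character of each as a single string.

fhddcddbhfcc$g

rank  rotation        last
    0  $hbddccghddcff  f
    1  bddccghddcff$h  h
    2  ccghddcff$hbdd  d
    3  cff$hbddccghdd  d
    4  cghddcff$hbddc  c
    5  dccghddcff$hbd  d
    6  dcff$hbddccghd  d
    7  ddccghddcff$hb  b
    8  ddcff$hbddccgh  h
    9  f$hbddccghddcf  f
   10  ff$hbddccghddc  c
   11  ghddcff$hbddcc  c
   12  hbddccghddcff$  $
   13  hddcff$hbddccg  g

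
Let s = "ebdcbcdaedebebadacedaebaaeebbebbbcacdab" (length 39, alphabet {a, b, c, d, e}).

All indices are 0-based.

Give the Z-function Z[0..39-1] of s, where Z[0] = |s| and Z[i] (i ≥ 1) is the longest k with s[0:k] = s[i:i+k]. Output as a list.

[39, 0, 0, 0, 0, 0, 0, 0, 1, 0, 2, 0, 2, 0, 0, 0, 0, 0, 1, 0, 0, 2, 0, 0, 0, 1, 2, 0, 0, 2, 0, 0, 0, 0, 0, 0, 0, 0, 0]

Z[0]=39
i=1: outside box; Z[1]=0
i=2: outside box; Z[2]=0
i=3: outside box; Z[3]=0
i=4: outside box; Z[4]=0
i=5: outside box; Z[5]=0
i=6: outside box; Z[6]=0
i=7: outside box; Z[7]=0
i=8: outside box; Z[8]=1 extend→box=[8,9)
i=9: outside box; Z[9]=0
i=10: outside box; Z[10]=2 extend→box=[10,12)
i=11: min(r-i=1, Z[1]=0)=0; Z[11]=0
i=12: outside box; Z[12]=2 extend→box=[12,14)
i=13: min(r-i=1, Z[1]=0)=0; Z[13]=0
i=14: outside box; Z[14]=0
i=15: outside box; Z[15]=0
i=16: outside box; Z[16]=0
i=17: outside box; Z[17]=0
i=18: outside box; Z[18]=1 extend→box=[18,19)
i=19: outside box; Z[19]=0
i=20: outside box; Z[20]=0
i=21: outside box; Z[21]=2 extend→box=[21,23)
i=22: min(r-i=1, Z[1]=0)=0; Z[22]=0
i=23: outside box; Z[23]=0
i=24: outside box; Z[24]=0
i=25: outside box; Z[25]=1 extend→box=[25,26)
i=26: outside box; Z[26]=2 extend→box=[26,28)
i=27: min(r-i=1, Z[1]=0)=0; Z[27]=0
i=28: outside box; Z[28]=0
i=29: outside box; Z[29]=2 extend→box=[29,31)
i=30: min(r-i=1, Z[1]=0)=0; Z[30]=0
i=31: outside box; Z[31]=0
i=32: outside box; Z[32]=0
i=33: outside box; Z[33]=0
i=34: outside box; Z[34]=0
i=35: outside box; Z[35]=0
i=36: outside box; Z[36]=0
i=37: outside box; Z[37]=0
i=38: outside box; Z[38]=0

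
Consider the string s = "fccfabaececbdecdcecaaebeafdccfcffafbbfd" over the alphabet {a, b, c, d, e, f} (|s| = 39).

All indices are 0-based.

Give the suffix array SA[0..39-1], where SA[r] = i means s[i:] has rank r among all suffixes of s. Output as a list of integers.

sorted suffixes:
  #0 SA[0]=19  'aaebeafdccfcffafbbfd'
  #1 SA[1]=4  'abaececbdecdcecaaebeafdccfcffafbbfd'
  #2 SA[2]=20  'aebeafdccfcffafbbfd'
  #3 SA[3]=6  'aececbdecdcecaaebeafdccfcffafbbfd'
  #4 SA[4]=33  'afbbfd'
  #5 SA[5]=24  'afdccfcffafbbfd'
  #6 SA[6]=5  'baececbdecdcecaaebeafdccfcffafbbfd'
  #7 SA[7]=35  'bbfd'
  #8 SA[8]=11  'bdecdcecaaebeafdccfcffafbbfd'
  #9 SA[9]=22  'beafdccfcffafbbfd'
  #10 SA[10]=36  'bfd'
  #11 SA[11]=18  'caaebeafdccfcffafbbfd'
  #12 SA[12]=10  'cbdecdcecaaebeafdccfcffafbbfd'
  #13 SA[13]=1  'ccfabaececbdecdcecaaebeafdccfcffafbbfd'
  #14 SA[14]=27  'ccfcffafbbfd'
  #15 SA[15]=14  'cdcecaaebeafdccfcffafbbfd'
  #16 SA[16]=16  'cecaaebeafdccfcffafbbfd'
  #17 SA[17]=8  'cecbdecdcecaaebeafdccfcffafbbfd'
  #18 SA[18]=2  'cfabaececbdecdcecaaebeafdccfcffafbbfd'
  #19 SA[19]=28  'cfcffafbbfd'
  #20 SA[20]=30  'cffafbbfd'
  #21 SA[21]=38  'd'
  #22 SA[22]=26  'dccfcffafbbfd'
  #23 SA[23]=15  'dcecaaebeafdccfcffafbbfd'
  #24 SA[24]=12  'decdcecaaebeafdccfcffafbbfd'
  #25 SA[25]=23  'eafdccfcffafbbfd'
  #26 SA[26]=21  'ebeafdccfcffafbbfd'
  #27 SA[27]=17  'ecaaebeafdccfcffafbbfd'
  #28 SA[28]=9  'ecbdecdcecaaebeafdccfcffafbbfd'
  #29 SA[29]=13  'ecdcecaaebeafdccfcffafbbfd'
  #30 SA[30]=7  'ececbdecdcecaaebeafdccfcffafbbfd'
  #31 SA[31]=3  'fabaececbdecdcecaaebeafdccfcffafbbfd'
  #32 SA[32]=32  'fafbbfd'
  #33 SA[33]=34  'fbbfd'
  #34 SA[34]=0  'fccfabaececbdecdcecaaebeafdccfcffafbbfd'
  #35 SA[35]=29  'fcffafbbfd'
  #36 SA[36]=37  'fd'
  #37 SA[37]=25  'fdccfcffafbbfd'
  #38 SA[38]=31  'ffafbbfd'

[19, 4, 20, 6, 33, 24, 5, 35, 11, 22, 36, 18, 10, 1, 27, 14, 16, 8, 2, 28, 30, 38, 26, 15, 12, 23, 21, 17, 9, 13, 7, 3, 32, 34, 0, 29, 37, 25, 31]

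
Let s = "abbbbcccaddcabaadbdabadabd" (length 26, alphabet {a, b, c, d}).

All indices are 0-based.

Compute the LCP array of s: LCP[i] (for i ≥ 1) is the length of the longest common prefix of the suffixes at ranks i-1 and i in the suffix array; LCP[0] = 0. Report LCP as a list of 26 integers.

rank→(start, suffix):
  0 → (14, 'aadbdabadabd')
  1 → (12, 'abaadbdabadabd')
  2 → (19, 'abadabd')
  3 → (0, 'abbbbcccaddcabaadbdabadabd')
  4 → (23, 'abd')
  5 → (21, 'adabd')
  6 → (15, 'adbdabadabd')
  7 → (8, 'addcabaadbdabadabd')
  8 → (13, 'baadbdabadabd')
  9 → (20, 'badabd')
  10 → (1, 'bbbbcccaddcabaadbdabadabd')
  11 → (2, 'bbbcccaddcabaadbdabadabd')
  12 → (3, 'bbcccaddcabaadbdabadabd')
  13 → (4, 'bcccaddcabaadbdabadabd')
  14 → (24, 'bd')
  15 → (17, 'bdabadabd')
  16 → (11, 'cabaadbdabadabd')
  17 → (7, 'caddcabaadbdabadabd')
  18 → (6, 'ccaddcabaadbdabadabd')
  19 → (5, 'cccaddcabaadbdabadabd')
  20 → (25, 'd')
  21 → (18, 'dabadabd')
  22 → (22, 'dabd')
  23 → (16, 'dbdabadabd')
  24 → (10, 'dcabaadbdabadabd')
  25 → (9, 'ddcabaadbdabadabd')

SA = [14, 12, 19, 0, 23, 21, 15, 8, 13, 20, 1, 2, 3, 4, 24, 17, 11, 7, 6, 5, 25, 18, 22, 16, 10, 9]
[i] adj suffixes → lcp
  [1] 14/12 → 1 ('a')
  [2] 12/19 → 3 ('aba')
  [3] 19/0 → 2 ('ab')
  [4] 0/23 → 2 ('ab')
  [5] 23/21 → 1 ('a')
  [6] 21/15 → 2 ('ad')
  [7] 15/8 → 2 ('ad')
  [8] 8/13 → 0 ('')
  [9] 13/20 → 2 ('ba')
  [10] 20/1 → 1 ('b')
  [11] 1/2 → 3 ('bbb')
  [12] 2/3 → 2 ('bb')
  [13] 3/4 → 1 ('b')
  [14] 4/24 → 1 ('b')
  [15] 24/17 → 2 ('bd')
  [16] 17/11 → 0 ('')
  [17] 11/7 → 2 ('ca')
  [18] 7/6 → 1 ('c')
  [19] 6/5 → 2 ('cc')
  [20] 5/25 → 0 ('')
  [21] 25/18 → 1 ('d')
  [22] 18/22 → 3 ('dab')
  [23] 22/16 → 1 ('d')
  [24] 16/10 → 1 ('d')
  [25] 10/9 → 1 ('d')

[0, 1, 3, 2, 2, 1, 2, 2, 0, 2, 1, 3, 2, 1, 1, 2, 0, 2, 1, 2, 0, 1, 3, 1, 1, 1]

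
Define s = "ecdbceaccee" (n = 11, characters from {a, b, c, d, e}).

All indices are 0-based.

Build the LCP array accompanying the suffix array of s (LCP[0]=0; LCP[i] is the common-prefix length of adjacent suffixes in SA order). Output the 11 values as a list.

[0, 0, 0, 1, 1, 2, 0, 0, 1, 1, 1]

rank→(start, suffix):
  0 → (6, 'accee')
  1 → (3, 'bceaccee')
  2 → (7, 'ccee')
  3 → (1, 'cdbceaccee')
  4 → (4, 'ceaccee')
  5 → (8, 'cee')
  6 → (2, 'dbceaccee')
  7 → (10, 'e')
  8 → (5, 'eaccee')
  9 → (0, 'ecdbceaccee')
  10 → (9, 'ee')

SA = [6, 3, 7, 1, 4, 8, 2, 10, 5, 0, 9]
[i] adj suffixes → lcp
  [1] 6/3 → 0 ('')
  [2] 3/7 → 0 ('')
  [3] 7/1 → 1 ('c')
  [4] 1/4 → 1 ('c')
  [5] 4/8 → 2 ('ce')
  [6] 8/2 → 0 ('')
  [7] 2/10 → 0 ('')
  [8] 10/5 → 1 ('e')
  [9] 5/0 → 1 ('e')
  [10] 0/9 → 1 ('e')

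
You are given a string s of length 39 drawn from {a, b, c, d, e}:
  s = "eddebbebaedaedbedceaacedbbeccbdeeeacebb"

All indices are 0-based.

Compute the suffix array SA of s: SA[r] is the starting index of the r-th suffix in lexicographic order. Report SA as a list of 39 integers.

[19, 34, 20, 8, 11, 38, 7, 37, 4, 24, 29, 5, 25, 14, 28, 27, 17, 35, 21, 10, 23, 13, 16, 1, 2, 30, 18, 33, 6, 36, 3, 26, 9, 22, 12, 15, 0, 32, 31]

sorted suffixes:
  #0 SA[0]=19  'aacedbbeccbdeeeacebb'
  #1 SA[1]=34  'acebb'
  #2 SA[2]=20  'acedbbeccbdeeeacebb'
  #3 SA[3]=8  'aedaedbedceaacedbbeccbdeeeacebb'
  #4 SA[4]=11  'aedbedceaacedbbeccbdeeeacebb'
  #5 SA[5]=38  'b'
  #6 SA[6]=7  'baedaedbedceaacedbbeccbdeeeacebb'
  #7 SA[7]=37  'bb'
  #8 SA[8]=4  'bbebaedaedbedceaacedbbeccbdeeeacebb'
  #9 SA[9]=24  'bbeccbdeeeacebb'
  #10 SA[10]=29  'bdeeeacebb'
  #11 SA[11]=5  'bebaedaedbedceaacedbbeccbdeeeacebb'
  #12 SA[12]=25  'beccbdeeeacebb'
  #13 SA[13]=14  'bedceaacedbbeccbdeeeacebb'
  #14 SA[14]=28  'cbdeeeacebb'
  #15 SA[15]=27  'ccbdeeeacebb'
  #16 SA[16]=17  'ceaacedbbeccbdeeeacebb'
  #17 SA[17]=35  'cebb'
  #18 SA[18]=21  'cedbbeccbdeeeacebb'
  #19 SA[19]=10  'daedbedceaacedbbeccbdeeeacebb'
  #20 SA[20]=23  'dbbeccbdeeeacebb'
  #21 SA[21]=13  'dbedceaacedbbeccbdeeeacebb'
  #22 SA[22]=16  'dceaacedbbeccbdeeeacebb'
  #23 SA[23]=1  'ddebbebaedaedbedceaacedbbeccbdeeeacebb'
  #24 SA[24]=2  'debbebaedaedbedceaacedbbeccbdeeeacebb'
  #25 SA[25]=30  'deeeacebb'
  #26 SA[26]=18  'eaacedbbeccbdeeeacebb'
  #27 SA[27]=33  'eacebb'
  #28 SA[28]=6  'ebaedaedbedceaacedbbeccbdeeeacebb'
  #29 SA[29]=36  'ebb'
  #30 SA[30]=3  'ebbebaedaedbedceaacedbbeccbdeeeacebb'
  #31 SA[31]=26  'eccbdeeeacebb'
  #32 SA[32]=9  'edaedbedceaacedbbeccbdeeeacebb'
  #33 SA[33]=22  'edbbeccbdeeeacebb'
  #34 SA[34]=12  'edbedceaacedbbeccbdeeeacebb'
  #35 SA[35]=15  'edceaacedbbeccbdeeeacebb'
  #36 SA[36]=0  'eddebbebaedaedbedceaacedbbeccbdeeeacebb'
  #37 SA[37]=32  'eeacebb'
  #38 SA[38]=31  'eeeacebb'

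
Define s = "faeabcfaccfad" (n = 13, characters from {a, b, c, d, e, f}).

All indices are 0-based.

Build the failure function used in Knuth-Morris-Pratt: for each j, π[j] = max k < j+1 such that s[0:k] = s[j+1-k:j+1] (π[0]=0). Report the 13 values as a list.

π[0] = 0
j=1 s[j]='a': π[1]=0 (border '')
j=2 s[j]='e': π[2]=0 (border '')
j=3 s[j]='a': π[3]=0 (border '')
j=4 s[j]='b': π[4]=0 (border '')
j=5 s[j]='c': π[5]=0 (border '')
j=6 s[j]='f': π[6]=1 (border 'f')
j=7 s[j]='a': π[7]=2 (border 'fa')
j=8 s[j]='c': k: 2→0; π[8]=0 (border '')
j=9 s[j]='c': π[9]=0 (border '')
j=10 s[j]='f': π[10]=1 (border 'f')
j=11 s[j]='a': π[11]=2 (border 'fa')
j=12 s[j]='d': k: 2→0; π[12]=0 (border '')

[0, 0, 0, 0, 0, 0, 1, 2, 0, 0, 1, 2, 0]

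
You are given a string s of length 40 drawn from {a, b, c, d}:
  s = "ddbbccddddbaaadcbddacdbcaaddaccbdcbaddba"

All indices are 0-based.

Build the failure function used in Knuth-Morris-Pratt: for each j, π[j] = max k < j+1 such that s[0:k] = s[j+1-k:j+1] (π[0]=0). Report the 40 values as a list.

π[0] = 0
j=1 s[j]='d': π[1]=1 (border 'd')
j=2 s[j]='b': k: 1→0; π[2]=0 (border '')
j=3 s[j]='b': π[3]=0 (border '')
j=4 s[j]='c': π[4]=0 (border '')
j=5 s[j]='c': π[5]=0 (border '')
j=6 s[j]='d': π[6]=1 (border 'd')
j=7 s[j]='d': π[7]=2 (border 'dd')
j=8 s[j]='d': k: 2→1; π[8]=2 (border 'dd')
j=9 s[j]='d': k: 2→1; π[9]=2 (border 'dd')
j=10 s[j]='b': π[10]=3 (border 'ddb')
j=11 s[j]='a': k: 3→0; π[11]=0 (border '')
j=12 s[j]='a': π[12]=0 (border '')
j=13 s[j]='a': π[13]=0 (border '')
j=14 s[j]='d': π[14]=1 (border 'd')
j=15 s[j]='c': k: 1→0; π[15]=0 (border '')
j=16 s[j]='b': π[16]=0 (border '')
j=17 s[j]='d': π[17]=1 (border 'd')
j=18 s[j]='d': π[18]=2 (border 'dd')
j=19 s[j]='a': k: 2→1→0; π[19]=0 (border '')
j=20 s[j]='c': π[20]=0 (border '')
j=21 s[j]='d': π[21]=1 (border 'd')
j=22 s[j]='b': k: 1→0; π[22]=0 (border '')
j=23 s[j]='c': π[23]=0 (border '')
j=24 s[j]='a': π[24]=0 (border '')
j=25 s[j]='a': π[25]=0 (border '')
j=26 s[j]='d': π[26]=1 (border 'd')
j=27 s[j]='d': π[27]=2 (border 'dd')
j=28 s[j]='a': k: 2→1→0; π[28]=0 (border '')
j=29 s[j]='c': π[29]=0 (border '')
j=30 s[j]='c': π[30]=0 (border '')
j=31 s[j]='b': π[31]=0 (border '')
j=32 s[j]='d': π[32]=1 (border 'd')
j=33 s[j]='c': k: 1→0; π[33]=0 (border '')
j=34 s[j]='b': π[34]=0 (border '')
j=35 s[j]='a': π[35]=0 (border '')
j=36 s[j]='d': π[36]=1 (border 'd')
j=37 s[j]='d': π[37]=2 (border 'dd')
j=38 s[j]='b': π[38]=3 (border 'ddb')
j=39 s[j]='a': k: 3→0; π[39]=0 (border '')

[0, 1, 0, 0, 0, 0, 1, 2, 2, 2, 3, 0, 0, 0, 1, 0, 0, 1, 2, 0, 0, 1, 0, 0, 0, 0, 1, 2, 0, 0, 0, 0, 1, 0, 0, 0, 1, 2, 3, 0]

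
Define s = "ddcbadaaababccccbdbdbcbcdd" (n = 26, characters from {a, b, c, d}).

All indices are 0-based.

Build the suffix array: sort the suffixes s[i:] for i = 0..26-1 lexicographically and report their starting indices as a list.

[6, 7, 8, 10, 4, 9, 3, 20, 11, 22, 18, 16, 2, 21, 15, 14, 13, 12, 23, 25, 5, 19, 17, 1, 24, 0]

rank | idx | suffix
   0 |   6 | aaababccccbdbdbcbcdd
   1 |   7 | aababccccbdbdbcbcdd
   2 |   8 | ababccccbdbdbcbcdd
   3 |  10 | abccccbdbdbcbcdd
   4 |   4 | adaaababccccbdbdbcbcdd
   5 |   9 | babccccbdbdbcbcdd
   6 |   3 | badaaababccccbdbdbcbcdd
   7 |  20 | bcbcdd
   8 |  11 | bccccbdbdbcbcdd
   9 |  22 | bcdd
  10 |  18 | bdbcbcdd
  11 |  16 | bdbdbcbcdd
  12 |   2 | cbadaaababccccbdbdbcbcdd
  13 |  21 | cbcdd
  14 |  15 | cbdbdbcbcdd
  15 |  14 | ccbdbdbcbcdd
  16 |  13 | cccbdbdbcbcdd
  17 |  12 | ccccbdbdbcbcdd
  18 |  23 | cdd
  19 |  25 | d
  20 |   5 | daaababccccbdbdbcbcdd
  21 |  19 | dbcbcdd
  22 |  17 | dbdbcbcdd
  23 |   1 | dcbadaaababccccbdbdbcbcdd
  24 |  24 | dd
  25 |   0 | ddcbadaaababccccbdbdbcbcdd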